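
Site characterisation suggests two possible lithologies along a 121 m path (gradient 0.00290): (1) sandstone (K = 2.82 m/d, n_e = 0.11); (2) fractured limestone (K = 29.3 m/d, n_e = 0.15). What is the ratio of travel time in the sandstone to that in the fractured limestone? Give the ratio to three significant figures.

7.62

Unit 1 (sandstone): v = 2.82×0.0029/0.11 = 0.07435 m/d, t = 121/0.07435 = 1628 d
Unit 2 (fractured limestone): v = 29.3×0.0029/0.15 = 0.5665 m/d, t = 121/0.5665 = 213.6 d
t(sandstone) / t(fractured limestone) = 1628/213.6 = 7.62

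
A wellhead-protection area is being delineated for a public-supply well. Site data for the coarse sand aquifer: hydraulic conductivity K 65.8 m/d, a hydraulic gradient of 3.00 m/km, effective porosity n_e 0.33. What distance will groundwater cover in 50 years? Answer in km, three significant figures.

Specific discharge q = 65.8 × 0.0030 = 0.1974 m/d
v_s = q/n_e = 0.1974/0.33 = 0.5982 m/d
T = 50 yr × 365 = 18250 d
L = v × T = 0.5982 × 18250 = 10920 m
   = 10.9 km

10.9 km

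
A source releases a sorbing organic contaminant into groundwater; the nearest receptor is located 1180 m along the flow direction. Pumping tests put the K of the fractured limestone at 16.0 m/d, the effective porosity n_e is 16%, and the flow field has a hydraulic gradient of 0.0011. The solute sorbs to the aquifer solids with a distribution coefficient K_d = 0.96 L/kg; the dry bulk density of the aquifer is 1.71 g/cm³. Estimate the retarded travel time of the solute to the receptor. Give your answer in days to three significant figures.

121000 days

q = Ki = 16.0 × 0.0011 = 0.01760 m/d
Average linear velocity = 0.01760 / 0.16 = 0.1100 m/d
Retardation R = 1 + ρ_b·K_d/n = 1 + 1.71×0.96/0.16 = 11.26
Contaminant velocity v_c = v/R = 0.1100/11.26 = 0.009769 m/d
t = L/v_c = 1180/0.009769 = 120800 d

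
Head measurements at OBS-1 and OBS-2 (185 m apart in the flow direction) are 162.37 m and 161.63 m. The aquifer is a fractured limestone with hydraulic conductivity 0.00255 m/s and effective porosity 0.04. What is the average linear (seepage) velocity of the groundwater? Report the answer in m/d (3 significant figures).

Hydraulic gradient i = (162.37 − 161.63) / 185 = 0.74 / 185 = 0.004000
K = 0.00255 m/s × 86400 s/d = 220.3 m/d
Specific discharge q = 220.3 × 0.004000 = 0.8813 m/d
v_s = q/n_e = 0.8813/0.04 = 22.03 m/d

22.0 m/d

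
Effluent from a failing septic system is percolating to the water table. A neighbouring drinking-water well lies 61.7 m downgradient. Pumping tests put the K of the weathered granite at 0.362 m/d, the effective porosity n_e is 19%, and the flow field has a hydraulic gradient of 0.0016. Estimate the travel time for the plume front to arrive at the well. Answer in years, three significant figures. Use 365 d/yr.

55.5 years

q = Ki = 0.362 × 0.0016 = 5.792e-4 m/d
v = Ki/n = 0.362·0.0016/0.19 = 0.003048 m/d
t = L / v = 61.7 / 0.003048 = 20240 d
   = 20240 / 365 = 55.5 yr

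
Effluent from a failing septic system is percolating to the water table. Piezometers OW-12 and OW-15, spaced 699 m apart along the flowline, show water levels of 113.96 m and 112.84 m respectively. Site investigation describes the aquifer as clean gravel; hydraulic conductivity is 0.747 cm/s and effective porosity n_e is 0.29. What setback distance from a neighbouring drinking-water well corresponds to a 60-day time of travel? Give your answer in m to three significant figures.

214 m

Hydraulic gradient i = (113.96 − 112.84) / 699 = 1.12 / 699 = 0.001602
K = 0.747 cm/s × 864 = 645.4 m/d
Darcy flux q = K·i = 645.4 × 0.001602 = 1.034 m/d
v = Ki/n = 645.4·0.001602/0.29 = 3.566 m/d
L = v × T = 3.566 × 60 = 214.0 m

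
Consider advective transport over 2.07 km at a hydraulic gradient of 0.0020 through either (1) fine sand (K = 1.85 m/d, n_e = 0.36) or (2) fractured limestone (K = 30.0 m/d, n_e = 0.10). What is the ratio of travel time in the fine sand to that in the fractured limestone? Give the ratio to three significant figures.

Unit 1 (fine sand): v = 1.85×0.0020/0.36 = 0.01028 m/d, t = 2070/0.01028 = 201400 d
Unit 2 (fractured limestone): v = 30.0×0.0020/0.10 = 0.6000 m/d, t = 2070/0.6000 = 3450 d
t(fine sand) / t(fractured limestone) = 201400/3450 = 58.4

58.4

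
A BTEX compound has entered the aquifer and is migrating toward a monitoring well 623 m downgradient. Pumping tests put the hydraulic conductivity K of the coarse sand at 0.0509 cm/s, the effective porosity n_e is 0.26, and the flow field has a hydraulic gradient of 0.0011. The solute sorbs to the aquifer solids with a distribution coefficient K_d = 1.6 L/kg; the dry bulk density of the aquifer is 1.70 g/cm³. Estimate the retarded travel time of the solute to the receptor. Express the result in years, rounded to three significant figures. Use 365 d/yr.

105 years

K = 0.0509 cm/s × 864 = 43.98 m/d
q = Ki = 43.98 × 0.0011 = 0.04838 m/d
Average linear velocity = 0.04838 / 0.26 = 0.1861 m/d
Retardation R = 1 + ρ_b·K_d/n = 1 + 1.70×1.6/0.26 = 11.46
Contaminant velocity v_c = v/R = 0.1861/11.46 = 0.01623 m/d
t = L/v_c = 623/0.01623 = 38380 d
   = 38380/365 = 105 yr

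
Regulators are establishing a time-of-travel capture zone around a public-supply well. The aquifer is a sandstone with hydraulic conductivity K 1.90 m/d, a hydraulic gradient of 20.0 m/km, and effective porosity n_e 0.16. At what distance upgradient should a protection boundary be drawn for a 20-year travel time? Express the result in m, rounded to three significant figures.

Darcy flux q = K·i = 1.90 × 0.020 = 0.03800 m/d
Seepage velocity v = q / n = 0.03800 / 0.16 = 0.2375 m/d
T = 20 yr × 365 = 7300 d
L = v × T = 0.2375 × 7300 = 1734 m

1730 m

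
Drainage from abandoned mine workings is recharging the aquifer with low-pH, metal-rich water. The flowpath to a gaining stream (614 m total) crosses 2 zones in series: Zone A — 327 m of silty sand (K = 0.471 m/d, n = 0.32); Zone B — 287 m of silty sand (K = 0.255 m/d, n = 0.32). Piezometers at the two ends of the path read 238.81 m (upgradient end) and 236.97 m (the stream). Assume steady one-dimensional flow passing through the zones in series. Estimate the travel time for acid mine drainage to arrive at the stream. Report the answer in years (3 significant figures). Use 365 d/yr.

Total head drop ΔH = 238.81 − 236.97 = 1.84 m
Continuity: the same q passes through each zone, so ΔH = q·Σ(L_j/K_j) — the zones act as resistances in series.
Σ(L/K) = 327/0.471 + 287/0.255 = 694.3 + 1125 = 1820 d
q = ΔH / Σ(L/K) = 1.84 / 1820 = 0.001011 m/d (same in every zone)
Zone A: v = q/n = 0.001011/0.32 = 0.003160 m/d → t_A = 327/0.003160 = 103500 d
Zone B: v = q/n = 0.001011/0.32 = 0.003160 m/d → t_B = 287/0.003160 = 90830 d
Total t = 103500 + 90830 = 194300 d
   = 194300 / 365 = 532 yr

532 years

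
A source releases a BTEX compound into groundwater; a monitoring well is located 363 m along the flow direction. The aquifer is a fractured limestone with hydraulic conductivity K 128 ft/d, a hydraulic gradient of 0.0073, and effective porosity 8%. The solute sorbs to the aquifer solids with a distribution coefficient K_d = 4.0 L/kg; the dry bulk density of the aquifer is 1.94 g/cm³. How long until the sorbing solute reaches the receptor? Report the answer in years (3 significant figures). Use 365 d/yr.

27.4 years

K = 128 ft/d × 0.3048 = 39.01 m/d
Specific discharge q = 39.01 × 0.0073 = 0.2848 m/d
Seepage velocity v = q / n = 0.2848 / 0.08 = 3.560 m/d
Retardation R = 1 + ρ_b·K_d/n = 1 + 1.94×4.0/0.08 = 98.00
Contaminant velocity v_c = v/R = 3.560/98.00 = 0.03633 m/d
t = L/v_c = 363/0.03633 = 9993 d
   = 9993/365 = 27.4 yr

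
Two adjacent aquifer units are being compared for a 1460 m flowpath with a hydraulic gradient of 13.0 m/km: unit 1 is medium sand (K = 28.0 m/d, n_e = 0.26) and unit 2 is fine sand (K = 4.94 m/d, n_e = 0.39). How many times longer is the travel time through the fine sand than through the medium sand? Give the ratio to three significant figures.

8.50

Unit 1 (medium sand): v = 28.0×0.013/0.26 = 1.400 m/d, t = 1460/1.400 = 1043 d
Unit 2 (fine sand): v = 4.94×0.013/0.39 = 0.1647 m/d, t = 1460/0.1647 = 8866 d
t(fine sand) / t(medium sand) = 8866/1043 = 8.50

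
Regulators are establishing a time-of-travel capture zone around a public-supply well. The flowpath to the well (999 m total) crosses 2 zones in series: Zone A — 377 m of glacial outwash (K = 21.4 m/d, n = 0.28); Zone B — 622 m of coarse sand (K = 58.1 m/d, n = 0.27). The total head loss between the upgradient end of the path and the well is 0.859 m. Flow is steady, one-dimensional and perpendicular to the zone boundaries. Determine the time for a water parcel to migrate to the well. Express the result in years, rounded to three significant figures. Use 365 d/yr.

24.7 years

Continuity: the same q passes through each zone, so ΔH = q·Σ(L_j/K_j) — the zones act as resistances in series.
Σ(L/K) = 377/21.4 + 622/58.1 = 17.62 + 10.71 = 28.32 d
q = ΔH / Σ(L/K) = 0.859 / 28.32 = 0.03033 m/d (same in every zone)
Zone A: v = q/n = 0.03033/0.28 = 0.1083 m/d → t_A = 377/0.1083 = 3480 d
Zone B: v = q/n = 0.03033/0.27 = 0.1123 m/d → t_B = 622/0.1123 = 5537 d
Total t = 3480 + 5537 = 9018 d
   = 9018 / 365 = 24.7 yr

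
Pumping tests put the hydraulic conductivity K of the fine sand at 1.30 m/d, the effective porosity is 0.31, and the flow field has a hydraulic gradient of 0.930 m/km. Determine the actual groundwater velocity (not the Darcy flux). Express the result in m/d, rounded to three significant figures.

q = Ki = 1.30 × 9.3e-4 = 0.001209 m/d
Average linear velocity = 0.001209 / 0.31 = 0.003900 m/d

0.00390 m/d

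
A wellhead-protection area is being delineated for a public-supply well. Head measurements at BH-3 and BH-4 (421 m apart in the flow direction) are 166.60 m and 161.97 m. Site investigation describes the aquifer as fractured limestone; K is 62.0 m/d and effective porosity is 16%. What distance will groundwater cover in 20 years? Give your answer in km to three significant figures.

Hydraulic gradient i = (166.60 − 161.97) / 421 = 4.63 / 421 = 0.01100
Specific discharge q = 62.0 × 0.01100 = 0.6819 m/d
v_s = q/n_e = 0.6819/0.16 = 4.262 m/d
T = 20 yr × 365 = 7300 d
L = v × T = 4.262 × 7300 = 31110 m
   = 31.1 km

31.1 km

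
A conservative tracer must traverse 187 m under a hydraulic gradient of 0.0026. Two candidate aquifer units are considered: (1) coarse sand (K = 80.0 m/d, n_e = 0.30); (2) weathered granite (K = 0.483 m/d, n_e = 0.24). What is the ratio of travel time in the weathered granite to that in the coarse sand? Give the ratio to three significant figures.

133

Unit 1 (coarse sand): v = 80.0×0.0026/0.30 = 0.6933 m/d, t = 187/0.6933 = 269.7 d
Unit 2 (weathered granite): v = 0.483×0.0026/0.24 = 0.005232 m/d, t = 187/0.005232 = 35740 d
t(weathered granite) / t(coarse sand) = 35740/269.7 = 133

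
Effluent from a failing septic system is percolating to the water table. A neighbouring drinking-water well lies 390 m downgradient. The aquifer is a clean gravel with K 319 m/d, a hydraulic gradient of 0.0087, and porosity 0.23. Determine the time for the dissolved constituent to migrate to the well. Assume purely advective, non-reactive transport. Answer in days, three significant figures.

Specific discharge q = 319 × 0.0087 = 2.775 m/d
v = Ki/n = 319·0.0087/0.23 = 12.07 m/d
t = L / v = 390 / 12.07 = 32.32 d

32.3 days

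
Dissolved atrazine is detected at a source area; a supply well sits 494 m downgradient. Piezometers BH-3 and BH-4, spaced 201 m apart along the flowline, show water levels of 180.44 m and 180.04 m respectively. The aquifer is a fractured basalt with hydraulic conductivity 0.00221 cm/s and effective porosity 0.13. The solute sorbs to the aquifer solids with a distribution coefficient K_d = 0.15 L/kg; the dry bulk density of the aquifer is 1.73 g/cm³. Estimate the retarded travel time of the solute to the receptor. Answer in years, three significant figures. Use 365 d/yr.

139 years

Hydraulic gradient i = (180.44 − 180.04) / 201 = 0.40 / 201 = 0.001990
K = 0.00221 cm/s × 864 = 1.909 m/d
Darcy flux q = K·i = 1.909 × 0.001990 = 0.003800 m/d
Seepage velocity v = q / n = 0.003800 / 0.13 = 0.02923 m/d
Retardation R = 1 + ρ_b·K_d/n = 1 + 1.73×0.15/0.13 = 2.996
Contaminant velocity v_c = v/R = 0.02923/2.996 = 0.009756 m/d
t = L/v_c = 494/0.009756 = 50640 d
   = 50640/365 = 139 yr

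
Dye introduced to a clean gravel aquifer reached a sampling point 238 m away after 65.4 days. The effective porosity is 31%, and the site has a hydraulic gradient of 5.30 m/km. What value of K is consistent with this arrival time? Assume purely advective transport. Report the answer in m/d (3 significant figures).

v = L / t = 238 / 65.4 = 3.639 m/d
K = v · n / i = 3.639 × 0.31 / 0.0053 = 213 m/d

213 m/d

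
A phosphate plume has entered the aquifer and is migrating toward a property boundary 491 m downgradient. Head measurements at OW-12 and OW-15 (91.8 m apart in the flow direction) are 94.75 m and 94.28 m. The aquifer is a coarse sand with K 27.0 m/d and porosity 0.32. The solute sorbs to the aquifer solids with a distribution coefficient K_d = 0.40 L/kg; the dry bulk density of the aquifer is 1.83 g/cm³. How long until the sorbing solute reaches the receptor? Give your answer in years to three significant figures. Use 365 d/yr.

Hydraulic gradient i = (94.75 − 94.28) / 91.8 = 0.47 / 91.8 = 0.005120
q = Ki = 27.0 × 0.005120 = 0.1382 m/d
v = Ki/n = 27.0·0.005120/0.32 = 0.4320 m/d
Retardation R = 1 + ρ_b·K_d/n = 1 + 1.83×0.40/0.32 = 3.288
Contaminant velocity v_c = v/R = 0.4320/3.288 = 0.1314 m/d
t = L/v_c = 491/0.1314 = 3737 d
   = 3737/365 = 10.2 yr

10.2 years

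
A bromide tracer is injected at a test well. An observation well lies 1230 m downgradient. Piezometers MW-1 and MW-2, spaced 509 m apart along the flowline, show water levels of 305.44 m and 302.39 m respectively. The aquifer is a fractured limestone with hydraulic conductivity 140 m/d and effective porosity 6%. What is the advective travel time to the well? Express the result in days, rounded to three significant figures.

Hydraulic gradient i = (305.44 − 302.39) / 509 = 3.05 / 509 = 0.005992
Specific discharge q = 140 × 0.005992 = 0.8389 m/d
Seepage velocity v = q / n = 0.8389 / 0.06 = 13.98 m/d
t = L / v = 1230 / 13.98 = 87.97 d

88.0 days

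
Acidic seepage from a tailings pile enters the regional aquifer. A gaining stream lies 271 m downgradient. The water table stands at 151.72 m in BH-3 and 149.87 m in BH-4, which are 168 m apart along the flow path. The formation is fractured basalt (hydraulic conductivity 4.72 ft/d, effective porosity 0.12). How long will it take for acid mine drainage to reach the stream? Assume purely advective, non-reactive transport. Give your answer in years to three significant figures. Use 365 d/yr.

Hydraulic gradient i = (151.72 − 149.87) / 168 = 1.85 / 168 = 0.01101
K = 4.72 ft/d × 0.3048 = 1.439 m/d
Specific discharge q = 1.439 × 0.01101 = 0.01584 m/d
v = Ki/n = 1.439·0.01101/0.12 = 0.1320 m/d
t = L / v = 271 / 0.1320 = 2053 d
   = 2053 / 365 = 5.62 yr

5.62 years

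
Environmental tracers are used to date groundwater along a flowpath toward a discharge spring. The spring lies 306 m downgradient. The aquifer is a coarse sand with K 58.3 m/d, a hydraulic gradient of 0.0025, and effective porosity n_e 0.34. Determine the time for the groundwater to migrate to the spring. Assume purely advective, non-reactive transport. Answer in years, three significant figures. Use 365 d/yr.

q = Ki = 58.3 × 0.0025 = 0.1458 m/d
v = Ki/n = 58.3·0.0025/0.34 = 0.4287 m/d
t = L / v = 306 / 0.4287 = 713.8 d
   = 713.8 / 365 = 1.96 yr

1.96 years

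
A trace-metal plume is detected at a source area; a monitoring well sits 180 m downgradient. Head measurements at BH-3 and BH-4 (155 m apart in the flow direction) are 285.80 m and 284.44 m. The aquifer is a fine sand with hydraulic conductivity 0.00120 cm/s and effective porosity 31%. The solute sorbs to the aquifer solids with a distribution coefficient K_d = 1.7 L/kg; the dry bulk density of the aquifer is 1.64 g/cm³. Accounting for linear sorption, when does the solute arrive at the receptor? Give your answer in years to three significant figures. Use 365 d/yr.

168 years

Hydraulic gradient i = (285.80 − 284.44) / 155 = 1.36 / 155 = 0.008774
K = 0.00120 cm/s × 864 = 1.037 m/d
Specific discharge q = 1.037 × 0.008774 = 0.009097 m/d
v_s = q/n_e = 0.009097/0.31 = 0.02935 m/d
Retardation R = 1 + ρ_b·K_d/n = 1 + 1.64×1.7/0.31 = 9.994
Contaminant velocity v_c = v/R = 0.02935/9.994 = 0.002936 m/d
t = L/v_c = 180/0.002936 = 61300 d
   = 61300/365 = 168 yr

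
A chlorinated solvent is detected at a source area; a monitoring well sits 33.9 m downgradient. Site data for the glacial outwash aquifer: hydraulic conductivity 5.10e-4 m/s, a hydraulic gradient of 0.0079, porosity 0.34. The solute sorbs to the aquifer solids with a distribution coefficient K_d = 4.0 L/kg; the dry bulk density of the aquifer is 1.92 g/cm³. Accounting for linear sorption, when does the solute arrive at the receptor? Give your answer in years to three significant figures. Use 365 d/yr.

K = 5.10e-4 m/s × 86400 s/d = 44.06 m/d
q = Ki = 44.06 × 0.0079 = 0.3481 m/d
v = Ki/n = 44.06·0.0079/0.34 = 1.024 m/d
Retardation R = 1 + ρ_b·K_d/n = 1 + 1.92×4.0/0.34 = 23.59
Contaminant velocity v_c = v/R = 1.024/23.59 = 0.04340 m/d
t = L/v_c = 33.9/0.04340 = 781.0 d
   = 781.0/365 = 2.14 yr

2.14 years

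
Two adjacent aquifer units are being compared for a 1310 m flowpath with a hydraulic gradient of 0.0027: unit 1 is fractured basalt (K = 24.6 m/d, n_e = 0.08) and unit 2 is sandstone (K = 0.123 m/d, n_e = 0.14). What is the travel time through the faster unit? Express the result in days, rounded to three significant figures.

Unit 1 (fractured basalt): v = 24.6×0.0027/0.08 = 0.8303 m/d, t = 1310/0.8303 = 1578 d
Unit 2 (sandstone): v = 0.123×0.0027/0.14 = 0.002372 m/d, t = 1310/0.002372 = 552200 d
Faster unit: t = 1580 d

1580 days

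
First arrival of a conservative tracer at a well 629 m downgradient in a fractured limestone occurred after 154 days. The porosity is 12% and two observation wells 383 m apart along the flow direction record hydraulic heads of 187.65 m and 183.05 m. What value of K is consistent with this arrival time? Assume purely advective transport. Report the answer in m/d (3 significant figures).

40.8 m/d

Hydraulic gradient i = (187.65 − 183.05) / 383 = 4.60 / 383 = 0.01201
v = L / t = 629 / 154 = 4.084 m/d
K = v · n / i = 4.084 × 0.12 / 0.01201 = 40.8 m/d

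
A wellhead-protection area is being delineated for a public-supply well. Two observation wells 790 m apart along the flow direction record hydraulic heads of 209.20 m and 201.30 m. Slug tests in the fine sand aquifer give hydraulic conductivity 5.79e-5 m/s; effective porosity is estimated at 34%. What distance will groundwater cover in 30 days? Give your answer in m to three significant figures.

Hydraulic gradient i = (209.20 − 201.30) / 790 = 7.90 / 790 = 0.01000
K = 5.79e-5 m/s × 86400 s/d = 5.003 m/d
Specific discharge q = 5.003 × 0.01000 = 0.05003 m/d
Average linear velocity = 0.05003 / 0.34 = 0.1471 m/d
L = v × T = 0.1471 × 30 = 4.414 m

4.41 m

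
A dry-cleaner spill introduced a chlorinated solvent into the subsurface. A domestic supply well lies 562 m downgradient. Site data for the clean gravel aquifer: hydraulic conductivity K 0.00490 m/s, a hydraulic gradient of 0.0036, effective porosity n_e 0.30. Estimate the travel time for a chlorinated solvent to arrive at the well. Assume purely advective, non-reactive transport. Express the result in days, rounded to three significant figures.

111 days

K = 0.00490 m/s × 86400 s/d = 423.4 m/d
q = Ki = 423.4 × 0.0036 = 1.524 m/d
v = Ki/n = 423.4·0.0036/0.30 = 5.080 m/d
t = L / v = 562 / 5.080 = 110.6 d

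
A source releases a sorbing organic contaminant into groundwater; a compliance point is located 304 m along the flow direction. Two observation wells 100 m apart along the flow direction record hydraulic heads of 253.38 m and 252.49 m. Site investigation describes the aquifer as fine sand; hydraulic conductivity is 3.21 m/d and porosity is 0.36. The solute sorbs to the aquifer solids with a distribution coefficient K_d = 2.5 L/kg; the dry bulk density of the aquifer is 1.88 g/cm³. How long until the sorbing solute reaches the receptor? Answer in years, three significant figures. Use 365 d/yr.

Hydraulic gradient i = (253.38 − 252.49) / 100 = 0.89 / 100 = 0.008900
Specific discharge q = 3.21 × 0.008900 = 0.02857 m/d
Seepage velocity v = q / n = 0.02857 / 0.36 = 0.07936 m/d
Retardation R = 1 + ρ_b·K_d/n = 1 + 1.88×2.5/0.36 = 14.06
Contaminant velocity v_c = v/R = 0.07936/14.06 = 0.005646 m/d
t = L/v_c = 304/0.005646 = 53840 d
   = 53840/365 = 148 yr

148 years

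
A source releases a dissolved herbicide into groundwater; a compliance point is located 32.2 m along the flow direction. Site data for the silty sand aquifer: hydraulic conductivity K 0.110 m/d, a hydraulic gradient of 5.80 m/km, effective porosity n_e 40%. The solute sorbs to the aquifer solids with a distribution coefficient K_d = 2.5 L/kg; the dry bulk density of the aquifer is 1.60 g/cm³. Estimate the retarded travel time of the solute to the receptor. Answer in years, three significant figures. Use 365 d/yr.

608 years

Specific discharge q = 0.110 × 0.0058 = 6.380e-4 m/d
v = Ki/n = 0.110·0.0058/0.40 = 0.001595 m/d
Retardation R = 1 + ρ_b·K_d/n = 1 + 1.60×2.5/0.40 = 11.00
Contaminant velocity v_c = v/R = 0.001595/11.00 = 1.450e-4 m/d
t = L/v_c = 32.2/1.450e-4 = 222100 d
   = 222100/365 = 608 yr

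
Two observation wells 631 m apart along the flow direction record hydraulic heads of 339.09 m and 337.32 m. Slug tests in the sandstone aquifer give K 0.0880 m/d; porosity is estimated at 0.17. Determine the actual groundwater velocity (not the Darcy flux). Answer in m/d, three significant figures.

0.00145 m/d

Hydraulic gradient i = (339.09 − 337.32) / 631 = 1.77 / 631 = 0.002805
Specific discharge q = 0.0880 × 0.002805 = 2.468e-4 m/d
Average linear velocity = 2.468e-4 / 0.17 = 0.001452 m/d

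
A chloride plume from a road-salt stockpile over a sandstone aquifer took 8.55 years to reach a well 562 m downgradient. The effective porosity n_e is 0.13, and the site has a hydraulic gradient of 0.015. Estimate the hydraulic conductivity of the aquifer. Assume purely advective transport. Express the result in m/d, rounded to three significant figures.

t = 8.55 years = 3121 d
v = L / t = 562 / 3121 = 0.1801 m/d
K = v · n / i = 0.1801 × 0.13 / 0.015 = 1.56 m/d

1.56 m/d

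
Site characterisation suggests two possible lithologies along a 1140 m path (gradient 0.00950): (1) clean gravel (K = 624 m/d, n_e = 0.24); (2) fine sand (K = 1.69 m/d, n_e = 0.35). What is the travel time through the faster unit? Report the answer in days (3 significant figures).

46.2 days

Unit 1 (clean gravel): v = 624×0.0095/0.24 = 24.70 m/d, t = 1140/24.70 = 46.15 d
Unit 2 (fine sand): v = 1.69×0.0095/0.35 = 0.04587 m/d, t = 1140/0.04587 = 24850 d
Faster unit: t = 46.2 d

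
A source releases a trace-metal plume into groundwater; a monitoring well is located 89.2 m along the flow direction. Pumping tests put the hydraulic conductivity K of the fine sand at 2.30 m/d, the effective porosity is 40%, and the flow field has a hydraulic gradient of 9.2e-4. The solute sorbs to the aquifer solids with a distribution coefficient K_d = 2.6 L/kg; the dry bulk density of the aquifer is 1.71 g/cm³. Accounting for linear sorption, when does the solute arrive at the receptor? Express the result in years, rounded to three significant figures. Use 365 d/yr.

560 years

q = Ki = 2.30 × 9.2e-4 = 0.002116 m/d
Average linear velocity = 0.002116 / 0.40 = 0.005290 m/d
Retardation R = 1 + ρ_b·K_d/n = 1 + 1.71×2.6/0.40 = 12.11
Contaminant velocity v_c = v/R = 0.005290/12.11 = 4.366e-4 m/d
t = L/v_c = 89.2/4.366e-4 = 204300 d
   = 204300/365 = 560 yr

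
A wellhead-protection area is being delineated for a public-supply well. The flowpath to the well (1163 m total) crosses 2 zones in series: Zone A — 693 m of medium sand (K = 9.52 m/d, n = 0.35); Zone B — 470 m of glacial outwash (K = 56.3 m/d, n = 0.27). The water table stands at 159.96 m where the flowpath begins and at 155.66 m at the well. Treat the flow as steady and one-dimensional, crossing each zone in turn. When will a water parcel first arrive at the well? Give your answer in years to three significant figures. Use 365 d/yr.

Total head drop ΔH = 159.96 − 155.66 = 4.30 m
Steady 1-D flow in series ⇒ the Darcy flux q is identical in every zone and the zone head losses add (resistances L/K in series).
Σ(L/K) = 693/9.52 + 470/56.3 = 72.79 + 8.348 = 81.14 d
q = ΔH / Σ(L/K) = 4.30 / 81.14 = 0.05299 m/d (same in every zone)
Zone A: v = q/n = 0.05299/0.35 = 0.1514 m/d → t_A = 693/0.1514 = 4577 d
Zone B: v = q/n = 0.05299/0.27 = 0.1963 m/d → t_B = 470/0.1963 = 2395 d
Total t = 4577 + 2395 = 6972 d
   = 6972 / 365 = 19.1 yr

19.1 years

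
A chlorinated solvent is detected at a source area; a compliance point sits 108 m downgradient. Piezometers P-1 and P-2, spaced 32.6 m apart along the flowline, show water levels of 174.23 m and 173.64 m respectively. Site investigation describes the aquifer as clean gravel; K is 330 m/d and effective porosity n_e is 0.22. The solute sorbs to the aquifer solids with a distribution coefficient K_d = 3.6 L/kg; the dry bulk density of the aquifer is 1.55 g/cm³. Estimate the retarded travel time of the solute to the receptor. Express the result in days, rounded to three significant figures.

105 days

Hydraulic gradient i = (174.23 − 173.64) / 32.6 = 0.59 / 32.6 = 0.01810
Darcy flux q = K·i = 330 × 0.01810 = 5.972 m/d
v = Ki/n = 330·0.01810/0.22 = 27.15 m/d
Retardation R = 1 + ρ_b·K_d/n = 1 + 1.55×3.6/0.22 = 26.36
Contaminant velocity v_c = v/R = 27.15/26.36 = 1.030 m/d
t = L/v_c = 108/1.030 = 104.9 d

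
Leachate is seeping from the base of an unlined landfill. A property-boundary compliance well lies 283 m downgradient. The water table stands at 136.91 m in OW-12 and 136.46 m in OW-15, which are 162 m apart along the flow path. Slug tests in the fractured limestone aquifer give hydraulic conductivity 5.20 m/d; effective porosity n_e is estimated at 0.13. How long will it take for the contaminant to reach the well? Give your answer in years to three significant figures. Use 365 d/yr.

Hydraulic gradient i = (136.91 − 136.46) / 162 = 0.45 / 162 = 0.002778
Specific discharge q = 5.20 × 0.002778 = 0.01444 m/d
Average linear velocity = 0.01444 / 0.13 = 0.1111 m/d
t = L / v = 283 / 0.1111 = 2547 d
   = 2547 / 365 = 6.98 yr

6.98 years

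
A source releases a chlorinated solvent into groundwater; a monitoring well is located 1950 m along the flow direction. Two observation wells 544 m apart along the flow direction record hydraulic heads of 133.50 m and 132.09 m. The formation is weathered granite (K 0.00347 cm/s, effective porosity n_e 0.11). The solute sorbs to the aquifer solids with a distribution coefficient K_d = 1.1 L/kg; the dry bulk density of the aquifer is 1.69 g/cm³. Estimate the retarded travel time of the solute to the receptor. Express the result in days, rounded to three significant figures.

494000 days

Hydraulic gradient i = (133.50 − 132.09) / 544 = 1.41 / 544 = 0.002592
K = 0.00347 cm/s × 864 = 2.998 m/d
Darcy flux q = K·i = 2.998 × 0.002592 = 0.007771 m/d
v_s = q/n_e = 0.007771/0.11 = 0.07064 m/d
Retardation R = 1 + ρ_b·K_d/n = 1 + 1.69×1.1/0.11 = 17.90
Contaminant velocity v_c = v/R = 0.07064/17.90 = 0.003947 m/d
t = L/v_c = 1950/0.003947 = 494100 d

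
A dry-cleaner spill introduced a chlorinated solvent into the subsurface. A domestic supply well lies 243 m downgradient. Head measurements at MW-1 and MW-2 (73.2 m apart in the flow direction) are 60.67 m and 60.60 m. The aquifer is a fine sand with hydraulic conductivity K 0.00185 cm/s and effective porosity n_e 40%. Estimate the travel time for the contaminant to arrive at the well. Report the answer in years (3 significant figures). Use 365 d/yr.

174 years

Hydraulic gradient i = (60.67 − 60.60) / 73.2 = 0.07 / 73.2 = 9.563e-4
K = 0.00185 cm/s × 864 = 1.598 m/d
Specific discharge q = 1.598 × 9.563e-4 = 0.001529 m/d
Seepage velocity v = q / n = 0.001529 / 0.40 = 0.003821 m/d
t = L / v = 243 / 0.003821 = 63590 d
   = 63590 / 365 = 174 yr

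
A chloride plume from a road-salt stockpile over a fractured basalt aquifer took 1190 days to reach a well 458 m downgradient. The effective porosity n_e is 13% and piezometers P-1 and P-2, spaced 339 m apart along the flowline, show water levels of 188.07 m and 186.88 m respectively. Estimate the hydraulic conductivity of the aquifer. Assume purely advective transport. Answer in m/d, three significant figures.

Hydraulic gradient i = (188.07 − 186.88) / 339 = 1.19 / 339 = 0.003510
v = L / t = 458 / 1190 = 0.3849 m/d
K = v · n / i = 0.3849 × 0.13 / 0.003510 = 14.3 m/d

14.3 m/d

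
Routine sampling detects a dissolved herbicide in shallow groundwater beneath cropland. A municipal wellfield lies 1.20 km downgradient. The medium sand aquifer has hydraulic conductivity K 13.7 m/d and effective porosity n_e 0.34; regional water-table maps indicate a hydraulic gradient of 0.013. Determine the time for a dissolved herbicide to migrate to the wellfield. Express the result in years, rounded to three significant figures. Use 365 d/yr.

q = Ki = 13.7 × 0.013 = 0.1781 m/d
Seepage velocity v = q / n = 0.1781 / 0.34 = 0.5238 m/d
L = 1.20 km = 1200 m
t = L / v = 1200 / 0.5238 = 2291 d
   = 2291 / 365 = 6.28 yr

6.28 years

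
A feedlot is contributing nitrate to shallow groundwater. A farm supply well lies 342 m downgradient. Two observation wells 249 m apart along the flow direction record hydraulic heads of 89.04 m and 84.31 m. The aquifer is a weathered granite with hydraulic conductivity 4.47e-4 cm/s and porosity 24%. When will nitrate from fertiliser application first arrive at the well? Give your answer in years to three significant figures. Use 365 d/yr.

30.7 years

Hydraulic gradient i = (89.04 − 84.31) / 249 = 4.73 / 249 = 0.01900
K = 4.47e-4 cm/s × 864 = 0.3862 m/d
Darcy flux q = K·i = 0.3862 × 0.01900 = 0.007336 m/d
Seepage velocity v = q / n = 0.007336 / 0.24 = 0.03057 m/d
t = L / v = 342 / 0.03057 = 11190 d
   = 11190 / 365 = 30.7 yr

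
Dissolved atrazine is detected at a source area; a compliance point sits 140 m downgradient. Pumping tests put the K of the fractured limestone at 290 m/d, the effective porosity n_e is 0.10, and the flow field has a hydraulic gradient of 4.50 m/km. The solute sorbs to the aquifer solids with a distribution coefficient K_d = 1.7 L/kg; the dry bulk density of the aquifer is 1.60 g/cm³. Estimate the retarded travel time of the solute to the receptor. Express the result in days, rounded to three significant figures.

q = Ki = 290 × 0.0045 = 1.305 m/d
Seepage velocity v = q / n = 1.305 / 0.10 = 13.05 m/d
Retardation R = 1 + ρ_b·K_d/n = 1 + 1.60×1.7/0.10 = 28.20
Contaminant velocity v_c = v/R = 13.05/28.20 = 0.4628 m/d
t = L/v_c = 140/0.4628 = 302.5 d

303 days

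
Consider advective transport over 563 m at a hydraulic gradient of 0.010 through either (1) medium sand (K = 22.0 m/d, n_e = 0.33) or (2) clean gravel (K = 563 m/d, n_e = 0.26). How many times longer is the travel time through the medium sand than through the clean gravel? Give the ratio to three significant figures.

32.5

Unit 1 (medium sand): v = 22.0×0.010/0.33 = 0.6667 m/d, t = 563/0.6667 = 844.5 d
Unit 2 (clean gravel): v = 563×0.010/0.26 = 21.65 m/d, t = 563/21.65 = 26.00 d
t(medium sand) / t(clean gravel) = 844.5/26.00 = 32.5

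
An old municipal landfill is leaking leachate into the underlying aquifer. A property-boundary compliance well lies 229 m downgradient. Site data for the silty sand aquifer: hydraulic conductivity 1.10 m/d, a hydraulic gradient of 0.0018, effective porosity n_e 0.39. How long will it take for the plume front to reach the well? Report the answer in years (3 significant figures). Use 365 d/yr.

q = Ki = 1.10 × 0.0018 = 0.001980 m/d
Average linear velocity = 0.001980 / 0.39 = 0.005077 m/d
t = L / v = 229 / 0.005077 = 45110 d
   = 45110 / 365 = 124 yr

124 years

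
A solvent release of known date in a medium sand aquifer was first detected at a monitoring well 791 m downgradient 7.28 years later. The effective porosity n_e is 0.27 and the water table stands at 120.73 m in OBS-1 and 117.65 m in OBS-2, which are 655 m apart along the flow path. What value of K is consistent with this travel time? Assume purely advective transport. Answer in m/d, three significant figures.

Hydraulic gradient i = (120.73 − 117.65) / 655 = 3.08 / 655 = 0.004702
t = 7.28 years = 2657 d
v = L / t = 791 / 2657 = 0.2977 m/d
K = v · n / i = 0.2977 × 0.27 / 0.004702 = 17.1 m/d

17.1 m/d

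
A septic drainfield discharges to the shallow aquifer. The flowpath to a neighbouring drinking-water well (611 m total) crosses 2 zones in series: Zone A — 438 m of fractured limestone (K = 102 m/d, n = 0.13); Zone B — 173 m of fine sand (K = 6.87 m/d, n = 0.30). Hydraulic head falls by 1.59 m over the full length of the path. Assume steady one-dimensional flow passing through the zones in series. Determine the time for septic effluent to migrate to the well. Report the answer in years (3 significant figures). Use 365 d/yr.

Steady 1-D flow in series ⇒ the Darcy flux q is identical in every zone and the zone head losses add (resistances L/K in series).
Σ(L/K) = 438/102 + 173/6.87 = 4.294 + 25.18 = 29.48 d
q = ΔH / Σ(L/K) = 1.59 / 29.48 = 0.05394 m/d (same in every zone)
Zone A: v = q/n = 0.05394/0.13 = 0.4149 m/d → t_A = 438/0.4149 = 1056 d
Zone B: v = q/n = 0.05394/0.30 = 0.1798 m/d → t_B = 173/0.1798 = 962.1 d
Total t = 1056 + 962.1 = 2018 d
   = 2018 / 365 = 5.53 yr

5.53 years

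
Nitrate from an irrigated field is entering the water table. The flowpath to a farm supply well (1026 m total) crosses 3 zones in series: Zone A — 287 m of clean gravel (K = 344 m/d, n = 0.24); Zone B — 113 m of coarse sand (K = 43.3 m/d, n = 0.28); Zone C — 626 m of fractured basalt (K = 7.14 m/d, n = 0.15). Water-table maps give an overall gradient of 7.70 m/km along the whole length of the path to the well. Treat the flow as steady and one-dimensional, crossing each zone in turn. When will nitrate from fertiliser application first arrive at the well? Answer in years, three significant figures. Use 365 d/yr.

Continuity: the same q passes through each zone, so ΔH = q·Σ(L_j/K_j) — the zones act as resistances in series.
Σ(L/K) = 287/344 + 113/43.3 + 626/7.14 = 0.8343 + 2.610 + 87.68 = 91.12 d
K_eq = L_total / Σ(L/K) = 1026 / 91.12 = 11.26 m/d
q = K_eq · i = 11.26 × 0.0077 = 0.08670 m/d (same in every zone)
Zone A: v = q/n = 0.08670/0.24 = 0.3613 m/d → t_A = 287/0.3613 = 794.4 d
Zone B: v = q/n = 0.08670/0.28 = 0.3096 m/d → t_B = 113/0.3096 = 364.9 d
Zone C: v = q/n = 0.08670/0.15 = 0.5780 m/d → t_C = 626/0.5780 = 1083 d
Total t = 794.4 + 364.9 + 1083 = 2242 d
   = 2242 / 365 = 6.14 yr

6.14 years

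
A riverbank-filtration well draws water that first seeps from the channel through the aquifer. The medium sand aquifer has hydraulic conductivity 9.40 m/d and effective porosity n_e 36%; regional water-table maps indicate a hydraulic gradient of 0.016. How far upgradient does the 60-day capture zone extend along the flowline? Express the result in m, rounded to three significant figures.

Specific discharge q = 9.40 × 0.016 = 0.1504 m/d
v = Ki/n = 9.40·0.016/0.36 = 0.4178 m/d
L = v × T = 0.4178 × 60 = 25.07 m

25.1 m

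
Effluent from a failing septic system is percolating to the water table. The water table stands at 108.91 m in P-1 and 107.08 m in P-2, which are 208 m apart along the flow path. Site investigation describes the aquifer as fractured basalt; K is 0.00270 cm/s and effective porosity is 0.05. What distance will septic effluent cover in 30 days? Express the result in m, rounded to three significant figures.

12.3 m

Hydraulic gradient i = (108.91 − 107.08) / 208 = 1.83 / 208 = 0.008798
K = 0.00270 cm/s × 864 = 2.333 m/d
q = Ki = 2.333 × 0.008798 = 0.02052 m/d
Seepage velocity v = q / n = 0.02052 / 0.05 = 0.4105 m/d
L = v × T = 0.4105 × 30 = 12.31 m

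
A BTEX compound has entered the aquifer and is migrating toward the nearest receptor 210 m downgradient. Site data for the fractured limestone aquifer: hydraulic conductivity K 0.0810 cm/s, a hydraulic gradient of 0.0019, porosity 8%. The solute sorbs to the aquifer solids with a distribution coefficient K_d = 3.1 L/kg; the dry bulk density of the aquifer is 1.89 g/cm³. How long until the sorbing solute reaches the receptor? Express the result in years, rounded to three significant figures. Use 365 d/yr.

K = 0.0810 cm/s × 864 = 69.98 m/d
Specific discharge q = 69.98 × 0.0019 = 0.1330 m/d
Seepage velocity v = q / n = 0.1330 / 0.08 = 1.662 m/d
Retardation R = 1 + ρ_b·K_d/n = 1 + 1.89×3.1/0.08 = 74.24
Contaminant velocity v_c = v/R = 1.662/74.24 = 0.02239 m/d
t = L/v_c = 210/0.02239 = 9380 d
   = 9380/365 = 25.7 yr

25.7 years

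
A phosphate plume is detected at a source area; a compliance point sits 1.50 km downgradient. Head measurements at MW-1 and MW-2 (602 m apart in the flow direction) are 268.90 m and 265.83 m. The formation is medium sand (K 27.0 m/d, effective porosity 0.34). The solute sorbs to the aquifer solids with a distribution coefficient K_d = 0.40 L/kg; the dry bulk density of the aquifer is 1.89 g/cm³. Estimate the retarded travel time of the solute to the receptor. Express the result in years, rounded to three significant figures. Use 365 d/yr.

Hydraulic gradient i = (268.90 − 265.83) / 602 = 3.07 / 602 = 0.005100
Darcy flux q = K·i = 27.0 × 0.005100 = 0.1377 m/d
Average linear velocity = 0.1377 / 0.34 = 0.4050 m/d
Retardation R = 1 + ρ_b·K_d/n = 1 + 1.89×0.40/0.34 = 3.224
Contaminant velocity v_c = v/R = 0.4050/3.224 = 0.1256 m/d
L = 1.50 km = 1500 m
t = L/v_c = 1500/0.1256 = 11940 d
   = 11940/365 = 32.7 yr

32.7 years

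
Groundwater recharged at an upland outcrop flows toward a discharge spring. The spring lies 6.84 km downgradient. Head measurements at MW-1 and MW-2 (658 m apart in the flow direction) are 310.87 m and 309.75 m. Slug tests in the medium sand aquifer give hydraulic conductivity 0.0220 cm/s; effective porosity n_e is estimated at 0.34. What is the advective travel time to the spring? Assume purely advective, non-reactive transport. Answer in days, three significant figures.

71900 days

Hydraulic gradient i = (310.87 − 309.75) / 658 = 1.12 / 658 = 0.001702
K = 0.0220 cm/s × 864 = 19.01 m/d
Darcy flux q = K·i = 19.01 × 0.001702 = 0.03235 m/d
v_s = q/n_e = 0.03235/0.34 = 0.09516 m/d
L = 6.84 km = 6840 m
t = L / v = 6840 / 0.09516 = 71880 d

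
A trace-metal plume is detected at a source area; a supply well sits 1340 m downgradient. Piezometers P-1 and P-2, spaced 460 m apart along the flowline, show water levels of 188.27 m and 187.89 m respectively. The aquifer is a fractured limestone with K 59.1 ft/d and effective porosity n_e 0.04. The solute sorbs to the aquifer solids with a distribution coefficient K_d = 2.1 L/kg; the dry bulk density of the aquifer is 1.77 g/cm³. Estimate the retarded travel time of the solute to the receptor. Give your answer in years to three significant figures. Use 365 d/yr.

927 years

Hydraulic gradient i = (188.27 − 187.89) / 460 = 0.38 / 460 = 8.261e-4
K = 59.1 ft/d × 0.3048 = 18.01 m/d
Specific discharge q = 18.01 × 8.261e-4 = 0.01488 m/d
Seepage velocity v = q / n = 0.01488 / 0.04 = 0.3720 m/d
Retardation R = 1 + ρ_b·K_d/n = 1 + 1.77×2.1/0.04 = 93.93
Contaminant velocity v_c = v/R = 0.3720/93.93 = 0.003961 m/d
t = L/v_c = 1340/0.003961 = 338300 d
   = 338300/365 = 927 yr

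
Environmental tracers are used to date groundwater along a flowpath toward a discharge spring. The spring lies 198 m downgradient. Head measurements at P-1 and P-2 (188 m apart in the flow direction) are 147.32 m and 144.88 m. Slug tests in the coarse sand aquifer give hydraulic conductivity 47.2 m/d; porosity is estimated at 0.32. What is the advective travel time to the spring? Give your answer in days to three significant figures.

103 days

Hydraulic gradient i = (147.32 − 144.88) / 188 = 2.44 / 188 = 0.01298
Specific discharge q = 47.2 × 0.01298 = 0.6126 m/d
Seepage velocity v = q / n = 0.6126 / 0.32 = 1.914 m/d
t = L / v = 198 / 1.914 = 103.4 d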